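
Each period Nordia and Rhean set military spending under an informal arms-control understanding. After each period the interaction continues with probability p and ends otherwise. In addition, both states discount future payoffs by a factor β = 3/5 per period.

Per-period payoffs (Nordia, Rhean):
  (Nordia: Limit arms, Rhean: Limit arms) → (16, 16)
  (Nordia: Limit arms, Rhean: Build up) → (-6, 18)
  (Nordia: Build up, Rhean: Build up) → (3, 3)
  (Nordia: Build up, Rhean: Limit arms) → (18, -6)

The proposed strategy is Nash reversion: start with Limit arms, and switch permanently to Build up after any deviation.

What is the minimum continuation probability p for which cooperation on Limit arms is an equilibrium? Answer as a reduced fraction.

2/9

With continuation probability p and discount β, the effective per-period discount factor is βp.
Grim-trigger IC: βp ≥ (18−16)/(18−3) = 2/15.
So p ≥ (2/15)/(3/5) = 2/9.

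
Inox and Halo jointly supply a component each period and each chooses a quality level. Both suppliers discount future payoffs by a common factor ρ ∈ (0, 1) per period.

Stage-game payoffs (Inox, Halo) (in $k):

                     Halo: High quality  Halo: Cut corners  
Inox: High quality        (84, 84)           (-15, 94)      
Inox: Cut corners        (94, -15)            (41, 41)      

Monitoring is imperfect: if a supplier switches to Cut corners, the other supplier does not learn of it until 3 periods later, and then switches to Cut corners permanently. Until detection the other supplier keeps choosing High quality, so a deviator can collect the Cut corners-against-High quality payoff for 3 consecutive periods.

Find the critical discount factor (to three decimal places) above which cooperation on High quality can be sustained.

0.574

The best deviation is to choose Cut corners for all 3 undetected periods, earning 94 each, then 41 forever once detected.
Deviation value: 94(1−ρ^3)/(1−ρ) + 41ρ^3/(1−ρ); cooperation value: 84/(1−ρ).
IC: 84 ≥ 94(1−ρ^3) + 41ρ^3 = 94 − 53ρ^3.
So ρ^3 ≥ 10/53, giving ρ ≥ (10/53)^(1/3) ≈ 0.574.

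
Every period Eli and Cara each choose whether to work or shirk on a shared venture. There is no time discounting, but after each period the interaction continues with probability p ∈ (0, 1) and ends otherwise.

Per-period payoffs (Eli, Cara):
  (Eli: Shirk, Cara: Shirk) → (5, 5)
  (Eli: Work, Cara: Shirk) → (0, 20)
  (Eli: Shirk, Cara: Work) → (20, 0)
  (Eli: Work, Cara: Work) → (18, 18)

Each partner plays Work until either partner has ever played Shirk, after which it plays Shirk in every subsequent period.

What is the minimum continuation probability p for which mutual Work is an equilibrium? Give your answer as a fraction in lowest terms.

With no time discounting, the continuation probability p plays the role of the discount factor.
Grim-trigger IC: 18/(1−p) ≥ 20 + 5p/(1−p) ⇒ p ≥ (20−18)/(20−5) = 2/15.

2/15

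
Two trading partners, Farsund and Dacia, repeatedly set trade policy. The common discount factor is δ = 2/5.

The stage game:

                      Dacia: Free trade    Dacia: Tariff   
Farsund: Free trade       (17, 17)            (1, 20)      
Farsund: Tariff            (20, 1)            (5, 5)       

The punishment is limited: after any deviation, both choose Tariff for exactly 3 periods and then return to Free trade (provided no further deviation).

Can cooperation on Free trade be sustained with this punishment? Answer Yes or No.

Comparing payoff streams over the 4 periods until play realigns: cooperate → 17(1+δ+…+δ^3); deviate → 20 + 5(δ+…+δ^3).
Cooperation is sustained iff (17−5)(δ+…+δ^3) ≥ 20−17.
δ+…+δ^3 = 2/5·(1−(2/5)^3)/(1−2/5) = 0.6240, and (20−17)/(17−5) = 0.2500.
0.6240 ≥ 0.2500, so cooperation is sustainable.

Yes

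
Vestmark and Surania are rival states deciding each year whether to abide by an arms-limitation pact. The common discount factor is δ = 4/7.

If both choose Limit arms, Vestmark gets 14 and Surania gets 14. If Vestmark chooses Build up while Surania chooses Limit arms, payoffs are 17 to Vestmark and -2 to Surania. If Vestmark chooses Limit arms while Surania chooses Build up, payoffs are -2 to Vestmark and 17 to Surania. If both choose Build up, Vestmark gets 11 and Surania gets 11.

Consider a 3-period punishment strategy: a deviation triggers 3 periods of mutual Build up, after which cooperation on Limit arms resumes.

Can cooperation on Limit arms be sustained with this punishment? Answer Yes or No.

Yes

Comparing payoff streams over the 4 periods until play realigns: cooperate → 14(1+δ+…+δ^3); deviate → 17 + 11(δ+…+δ^3).
Cooperation is sustained iff (14−11)(δ+…+δ^3) ≥ 17−14.
δ+…+δ^3 = 4/7·(1−(4/7)^3)/(1−4/7) = 1.0845, and (17−14)/(14−11) = 1.0000.
1.0845 ≥ 1.0000, so cooperation is sustainable.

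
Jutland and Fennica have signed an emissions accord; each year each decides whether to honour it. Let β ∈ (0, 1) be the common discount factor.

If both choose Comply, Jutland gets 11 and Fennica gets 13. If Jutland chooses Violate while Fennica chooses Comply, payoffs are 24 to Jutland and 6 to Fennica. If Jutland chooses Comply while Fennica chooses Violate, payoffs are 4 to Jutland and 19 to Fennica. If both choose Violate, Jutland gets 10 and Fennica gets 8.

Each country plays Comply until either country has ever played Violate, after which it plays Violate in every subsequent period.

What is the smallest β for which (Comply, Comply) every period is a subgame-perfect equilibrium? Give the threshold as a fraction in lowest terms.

Jutland's threshold: (24−11)/(24−10) = 13/14.
Fennica's threshold: (19−13)/(19−8) = 6/11.
13/14 > 6/11, so Jutland binds and β* = 13/14.

13/14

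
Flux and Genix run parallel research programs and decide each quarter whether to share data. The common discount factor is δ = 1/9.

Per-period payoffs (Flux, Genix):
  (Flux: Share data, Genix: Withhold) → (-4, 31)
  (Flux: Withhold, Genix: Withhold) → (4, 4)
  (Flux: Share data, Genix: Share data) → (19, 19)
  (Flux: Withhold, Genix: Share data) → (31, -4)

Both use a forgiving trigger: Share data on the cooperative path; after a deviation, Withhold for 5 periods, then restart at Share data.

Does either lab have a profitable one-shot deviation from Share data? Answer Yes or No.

A one-shot deviation gives 31 now, then 4 for 5 periods, then back to 19.
Gain from deviating: (31−19) today; loss: (19−4) in each of the next 5 periods.
No-deviation condition: (19−4)(δ+…+δ^5) ≥ 31−19, i.e. δ+…+δ^5 ≥ 4/5.
At δ = 1/9: δ+…+δ^5 = 0.1250 < 0.8000.
So cooperation is not sustainable.

Yes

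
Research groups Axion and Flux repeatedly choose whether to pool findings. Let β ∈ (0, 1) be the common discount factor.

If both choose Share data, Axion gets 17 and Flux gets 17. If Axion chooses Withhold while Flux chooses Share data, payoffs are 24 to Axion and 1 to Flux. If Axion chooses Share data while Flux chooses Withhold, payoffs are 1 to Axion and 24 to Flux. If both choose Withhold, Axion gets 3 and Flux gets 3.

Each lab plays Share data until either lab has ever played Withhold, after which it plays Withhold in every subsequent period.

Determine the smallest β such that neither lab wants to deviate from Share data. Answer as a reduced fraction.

1/3

One-period gain from deviating is 24 − 17 = 7. The loss is 17 − 3 = 14 in every subsequent period, with present value 14·β/(1−β).
Deviation is unprofitable when 14·β/(1−β) ≥ 7, i.e. β/(1−β) ≥ 1/2.
Equivalently β ≥ 7/(7+14) = 1/3.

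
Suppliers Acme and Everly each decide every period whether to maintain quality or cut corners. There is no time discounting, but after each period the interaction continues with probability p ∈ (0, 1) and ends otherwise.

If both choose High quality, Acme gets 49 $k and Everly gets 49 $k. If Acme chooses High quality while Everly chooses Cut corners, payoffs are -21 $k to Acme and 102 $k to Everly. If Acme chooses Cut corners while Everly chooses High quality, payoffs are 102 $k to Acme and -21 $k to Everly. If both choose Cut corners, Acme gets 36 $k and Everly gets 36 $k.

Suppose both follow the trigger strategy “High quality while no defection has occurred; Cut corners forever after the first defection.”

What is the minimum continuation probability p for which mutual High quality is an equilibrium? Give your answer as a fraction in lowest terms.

53/66

Expected cooperation value is 49 + p·49 + p²·49 + … = 49/(1−p); deviation gives 102 + p·36/(1−p).
49 ≥ 102(1−p) + 36p ⇒ 66p ≥ 53 ⇒ p ≥ 53/66.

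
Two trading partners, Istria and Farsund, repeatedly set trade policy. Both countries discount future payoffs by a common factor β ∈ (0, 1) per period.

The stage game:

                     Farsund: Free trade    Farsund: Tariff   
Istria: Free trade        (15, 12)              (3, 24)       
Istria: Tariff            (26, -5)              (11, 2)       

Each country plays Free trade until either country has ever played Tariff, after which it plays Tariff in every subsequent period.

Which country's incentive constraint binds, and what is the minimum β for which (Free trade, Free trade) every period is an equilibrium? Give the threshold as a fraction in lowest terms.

Istria; β ≥ 11/15

Istria's threshold: (26−15)/(26−11) = 11/15.
Farsund's threshold: (24−12)/(24−2) = 6/11.
11/15 > 6/11, so Istria binds and β* = 11/15.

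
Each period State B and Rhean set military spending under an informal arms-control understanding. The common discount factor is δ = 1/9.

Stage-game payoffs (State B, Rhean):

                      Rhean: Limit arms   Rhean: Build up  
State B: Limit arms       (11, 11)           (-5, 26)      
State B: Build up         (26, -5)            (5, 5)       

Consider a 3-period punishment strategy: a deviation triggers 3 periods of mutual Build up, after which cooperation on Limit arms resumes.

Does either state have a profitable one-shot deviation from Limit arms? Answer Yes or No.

Yes

A one-shot deviation gives 26 now, then 5 for 3 periods, then back to 11.
Gain from deviating: (26−11) today; loss: (11−5) in each of the next 3 periods.
No-deviation condition: (11−5)(δ+…+δ^3) ≥ 26−11, i.e. δ+…+δ^3 ≥ 5/2.
At δ = 1/9: δ+…+δ^3 = 0.1248 < 2.5000.
So cooperation is not sustainable.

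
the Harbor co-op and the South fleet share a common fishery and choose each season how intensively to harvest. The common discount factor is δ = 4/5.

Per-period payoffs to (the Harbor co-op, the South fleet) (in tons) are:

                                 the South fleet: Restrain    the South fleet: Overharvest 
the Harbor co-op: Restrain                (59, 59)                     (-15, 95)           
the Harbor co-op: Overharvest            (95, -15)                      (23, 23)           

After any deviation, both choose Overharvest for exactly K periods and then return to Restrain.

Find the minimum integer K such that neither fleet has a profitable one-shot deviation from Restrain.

Need Σ_{k=1}^{K} δ^k ≥ (95−59)/(59−23) = 1.0000 at δ = 4/5.
At K = 1 the sum is 0.8000 < 1.0000; at K = 2 it is 1.4400 ≥ 1.0000.
So the minimum punishment length is K = 2.

2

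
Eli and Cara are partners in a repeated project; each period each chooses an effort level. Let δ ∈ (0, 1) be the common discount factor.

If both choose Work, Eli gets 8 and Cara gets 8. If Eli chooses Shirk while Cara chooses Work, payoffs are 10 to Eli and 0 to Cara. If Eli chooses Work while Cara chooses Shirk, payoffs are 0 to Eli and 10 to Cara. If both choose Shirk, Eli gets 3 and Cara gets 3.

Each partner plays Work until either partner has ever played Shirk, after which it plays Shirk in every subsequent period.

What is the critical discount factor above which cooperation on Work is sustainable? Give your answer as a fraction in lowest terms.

2/7

One-period gain from deviating is 10 − 8 = 2. The loss is 8 − 3 = 5 in every subsequent period, with present value 5·δ/(1−δ).
Deviation is unprofitable when 5·δ/(1−δ) ≥ 2, i.e. δ/(1−δ) ≥ 2/5.
Equivalently δ ≥ 2/(2+5) = 2/7.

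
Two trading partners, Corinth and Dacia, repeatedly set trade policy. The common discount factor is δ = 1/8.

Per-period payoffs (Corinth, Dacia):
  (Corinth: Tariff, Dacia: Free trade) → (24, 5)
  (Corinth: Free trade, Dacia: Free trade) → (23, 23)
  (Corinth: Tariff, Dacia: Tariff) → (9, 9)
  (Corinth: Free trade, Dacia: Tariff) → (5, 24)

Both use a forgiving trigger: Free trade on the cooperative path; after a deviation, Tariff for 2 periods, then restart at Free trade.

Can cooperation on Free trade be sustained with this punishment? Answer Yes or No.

Yes

A one-shot deviation gives 24 now, then 9 for 2 periods, then back to 23.
Gain from deviating: (24−23) today; loss: (23−9) in each of the next 2 periods.
No-deviation condition: (23−9)(δ+…+δ^2) ≥ 24−23, i.e. δ+…+δ^2 ≥ 1/14.
At δ = 1/8: δ+…+δ^2 = 0.1406 ≥ 0.0714.
So cooperation is sustainable.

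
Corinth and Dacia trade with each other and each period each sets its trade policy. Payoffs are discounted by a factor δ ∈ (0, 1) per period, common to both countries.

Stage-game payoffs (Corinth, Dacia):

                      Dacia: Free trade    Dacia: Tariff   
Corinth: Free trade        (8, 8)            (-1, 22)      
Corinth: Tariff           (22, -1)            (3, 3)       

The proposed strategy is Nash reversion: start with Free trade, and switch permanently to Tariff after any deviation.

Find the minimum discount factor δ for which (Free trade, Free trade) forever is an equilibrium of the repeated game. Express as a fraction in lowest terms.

14/19

One-period gain from deviating is 22 − 8 = 14. The loss is 8 − 3 = 5 in every subsequent period, with present value 5·δ/(1−δ).
Deviation is unprofitable when 5·δ/(1−δ) ≥ 14, i.e. δ/(1−δ) ≥ 14/5.
Equivalently δ ≥ 14/(14+5) = 14/19.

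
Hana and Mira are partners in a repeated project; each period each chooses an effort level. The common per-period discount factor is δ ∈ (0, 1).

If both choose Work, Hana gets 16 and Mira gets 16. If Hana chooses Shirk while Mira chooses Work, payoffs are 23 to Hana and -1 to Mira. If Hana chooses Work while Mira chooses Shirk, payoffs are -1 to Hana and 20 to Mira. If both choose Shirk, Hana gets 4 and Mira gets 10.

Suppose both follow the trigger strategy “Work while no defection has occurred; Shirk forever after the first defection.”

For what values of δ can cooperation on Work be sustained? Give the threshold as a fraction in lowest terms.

2/5

Hana's threshold: (23−16)/(23−4) = 7/19.
Mira's threshold: (20−16)/(20−10) = 2/5.
7/19 < 2/5, so Mira binds and δ* = 2/5.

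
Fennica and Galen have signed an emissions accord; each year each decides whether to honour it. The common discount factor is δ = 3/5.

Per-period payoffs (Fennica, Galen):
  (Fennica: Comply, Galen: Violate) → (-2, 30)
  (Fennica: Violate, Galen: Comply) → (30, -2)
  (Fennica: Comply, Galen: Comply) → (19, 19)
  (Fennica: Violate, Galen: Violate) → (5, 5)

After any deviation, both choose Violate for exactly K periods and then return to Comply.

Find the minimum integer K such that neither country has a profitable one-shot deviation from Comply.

2

IC: δ(1−δ^K)/(1−δ) ≥ (30−19)/(19−5) = 11/14.
With δ = 3/5: need 1 − δ^K ≥ 11/14·(1−3/5)/(3/5), i.e. δ^K ≤ 0.4762.
Since (3/5)^1 = 0.6000 and (3/5)^2 = 0.3600, the smallest such K is 2.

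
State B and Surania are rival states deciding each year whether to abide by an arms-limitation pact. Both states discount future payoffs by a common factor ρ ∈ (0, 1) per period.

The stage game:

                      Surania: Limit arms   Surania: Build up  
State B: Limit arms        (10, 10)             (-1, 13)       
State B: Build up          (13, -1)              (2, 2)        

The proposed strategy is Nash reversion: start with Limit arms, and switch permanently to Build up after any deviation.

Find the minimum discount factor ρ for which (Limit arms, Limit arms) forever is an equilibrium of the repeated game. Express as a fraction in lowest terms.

One-period gain from deviating is 13 − 10 = 3. The loss is 10 − 2 = 8 in every subsequent period, with present value 8·ρ/(1−ρ).
Deviation is unprofitable when 8·ρ/(1−ρ) ≥ 3, i.e. ρ/(1−ρ) ≥ 3/8.
Equivalently ρ ≥ 3/(3+8) = 3/11.

3/11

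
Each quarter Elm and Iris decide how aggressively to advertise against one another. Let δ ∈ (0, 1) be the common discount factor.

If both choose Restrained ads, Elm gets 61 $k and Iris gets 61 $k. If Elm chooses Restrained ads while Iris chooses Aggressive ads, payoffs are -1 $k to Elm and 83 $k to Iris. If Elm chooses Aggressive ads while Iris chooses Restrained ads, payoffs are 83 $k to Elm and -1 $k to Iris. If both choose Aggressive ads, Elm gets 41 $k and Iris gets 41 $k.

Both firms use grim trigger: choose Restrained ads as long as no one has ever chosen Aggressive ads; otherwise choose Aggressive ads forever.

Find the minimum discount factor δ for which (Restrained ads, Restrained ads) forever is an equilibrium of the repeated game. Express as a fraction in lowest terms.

11/21

Cooperation forever yields 61 each period: 61/(1−δ).
Deviating yields 83 once, then 41 forever: 83 + 41δ/(1−δ).
No profitable deviation requires 61/(1−δ) ≥ 83 + 41δ/(1−δ).
Multiplying by (1−δ): 61 ≥ 83(1−δ) + 41δ = 83 − 42δ.
So 42δ ≥ 22, i.e. δ ≥ 22/42 = 11/21.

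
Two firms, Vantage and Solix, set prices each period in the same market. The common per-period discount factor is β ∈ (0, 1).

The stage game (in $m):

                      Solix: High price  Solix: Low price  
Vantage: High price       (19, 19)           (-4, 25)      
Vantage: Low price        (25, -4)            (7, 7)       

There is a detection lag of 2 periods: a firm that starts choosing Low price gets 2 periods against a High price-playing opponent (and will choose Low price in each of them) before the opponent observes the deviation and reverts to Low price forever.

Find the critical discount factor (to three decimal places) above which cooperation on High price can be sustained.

A deviator earns 25 for 2 periods, then 7 forever; cooperating earns 19 forever. Multiplying the IC by (1−β):
19 ≥ 25(1−β^2) + 7β^2, so 18·β^2 ≥ 6 and β^2 ≥ 1/3.
β ≥ (1/3)^(1/2) ≈ 0.577.

0.577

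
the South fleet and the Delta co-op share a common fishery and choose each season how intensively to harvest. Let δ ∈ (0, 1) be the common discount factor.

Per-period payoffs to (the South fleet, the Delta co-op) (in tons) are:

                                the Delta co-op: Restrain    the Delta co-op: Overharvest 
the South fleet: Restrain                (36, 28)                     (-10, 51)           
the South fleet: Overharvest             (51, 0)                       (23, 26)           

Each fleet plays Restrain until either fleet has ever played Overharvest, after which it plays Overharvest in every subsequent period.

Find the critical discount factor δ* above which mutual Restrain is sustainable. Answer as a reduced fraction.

the South fleet's threshold: (51−36)/(51−23) = 15/28.
the Delta co-op's threshold: (51−28)/(51−26) = 23/25.
15/28 < 23/25, so the Delta co-op binds and δ* = 23/25.

23/25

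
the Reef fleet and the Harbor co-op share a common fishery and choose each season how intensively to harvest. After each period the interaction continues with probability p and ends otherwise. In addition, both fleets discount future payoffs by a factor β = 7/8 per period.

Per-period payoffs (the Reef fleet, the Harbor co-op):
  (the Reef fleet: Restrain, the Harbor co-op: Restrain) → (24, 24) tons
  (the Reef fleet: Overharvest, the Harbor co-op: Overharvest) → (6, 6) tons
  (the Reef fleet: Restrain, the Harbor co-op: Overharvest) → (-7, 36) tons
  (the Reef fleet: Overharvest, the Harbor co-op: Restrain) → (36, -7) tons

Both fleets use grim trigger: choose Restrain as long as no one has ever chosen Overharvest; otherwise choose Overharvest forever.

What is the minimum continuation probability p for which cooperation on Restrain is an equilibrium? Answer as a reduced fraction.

16/35

With continuation probability p and discount β, the effective per-period discount factor is βp.
Grim-trigger IC: βp ≥ (36−24)/(36−6) = 2/5.
So p ≥ (2/5)/(7/8) = 16/35.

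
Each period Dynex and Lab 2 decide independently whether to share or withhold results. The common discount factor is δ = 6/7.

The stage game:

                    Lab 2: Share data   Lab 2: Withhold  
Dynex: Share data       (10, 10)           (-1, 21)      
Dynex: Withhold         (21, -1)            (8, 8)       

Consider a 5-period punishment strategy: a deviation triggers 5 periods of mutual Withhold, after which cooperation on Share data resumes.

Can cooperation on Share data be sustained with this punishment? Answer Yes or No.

No

Comparing payoff streams over the 6 periods until play realigns: cooperate → 10(1+δ+…+δ^5); deviate → 21 + 8(δ+…+δ^5).
Cooperation is sustained iff (10−8)(δ+…+δ^5) ≥ 21−10.
δ+…+δ^5 = 6/7·(1−(6/7)^5)/(1−6/7) = 3.2240, and (21−10)/(10−8) = 5.5000.
3.2240 < 5.5000, so cooperation is not sustainable.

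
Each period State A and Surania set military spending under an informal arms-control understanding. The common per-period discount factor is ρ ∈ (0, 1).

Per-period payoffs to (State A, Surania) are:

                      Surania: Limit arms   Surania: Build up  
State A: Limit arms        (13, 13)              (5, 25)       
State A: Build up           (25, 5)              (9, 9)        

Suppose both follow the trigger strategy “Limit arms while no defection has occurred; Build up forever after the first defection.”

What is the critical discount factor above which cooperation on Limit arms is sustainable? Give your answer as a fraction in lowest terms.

One-period gain from deviating is 25 − 13 = 12. The loss is 13 − 9 = 4 in every subsequent period, with present value 4·ρ/(1−ρ).
Deviation is unprofitable when 4·ρ/(1−ρ) ≥ 12, i.e. ρ/(1−ρ) ≥ 3.
Equivalently ρ ≥ 12/(12+4) = 3/4.

3/4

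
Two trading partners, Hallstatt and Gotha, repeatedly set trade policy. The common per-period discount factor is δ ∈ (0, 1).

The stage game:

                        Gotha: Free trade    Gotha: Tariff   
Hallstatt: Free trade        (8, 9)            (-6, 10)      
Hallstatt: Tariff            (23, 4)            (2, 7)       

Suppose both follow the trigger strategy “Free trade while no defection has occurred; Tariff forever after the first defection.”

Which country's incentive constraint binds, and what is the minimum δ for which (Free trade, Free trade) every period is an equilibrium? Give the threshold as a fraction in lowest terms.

Hallstatt's threshold: (23−8)/(23−2) = 5/7.
Gotha's threshold: (10−9)/(10−7) = 1/3.
5/7 > 1/3, so Hallstatt binds and δ* = 5/7.

Hallstatt; δ ≥ 5/7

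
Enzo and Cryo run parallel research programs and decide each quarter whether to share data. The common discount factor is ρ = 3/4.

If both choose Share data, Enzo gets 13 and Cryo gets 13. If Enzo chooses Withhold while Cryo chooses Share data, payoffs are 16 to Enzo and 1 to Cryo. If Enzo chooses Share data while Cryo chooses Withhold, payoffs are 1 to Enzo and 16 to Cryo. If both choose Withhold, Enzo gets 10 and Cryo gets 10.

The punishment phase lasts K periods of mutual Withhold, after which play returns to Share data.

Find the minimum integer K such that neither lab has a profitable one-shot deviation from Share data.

Need Σ_{k=1}^{K} ρ^k ≥ (16−13)/(13−10) = 1.0000 at ρ = 3/4.
At K = 1 the sum is 0.7500 < 1.0000; at K = 2 it is 1.3125 ≥ 1.0000.
So the minimum punishment length is K = 2.

2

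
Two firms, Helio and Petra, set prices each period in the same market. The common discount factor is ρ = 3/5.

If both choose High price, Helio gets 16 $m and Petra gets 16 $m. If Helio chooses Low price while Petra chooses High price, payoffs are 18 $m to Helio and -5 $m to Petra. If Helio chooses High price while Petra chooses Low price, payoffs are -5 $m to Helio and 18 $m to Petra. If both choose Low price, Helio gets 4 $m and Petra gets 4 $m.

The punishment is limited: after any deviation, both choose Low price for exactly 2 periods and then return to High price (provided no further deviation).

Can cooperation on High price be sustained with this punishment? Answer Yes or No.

Yes

IC: ρ+…+ρ^2 ≥ (18−16)/(16−4) = 1/6.
At ρ = 3/5: partial sum = 0.9600 ≥ 0.1667. Cooperation sustainable.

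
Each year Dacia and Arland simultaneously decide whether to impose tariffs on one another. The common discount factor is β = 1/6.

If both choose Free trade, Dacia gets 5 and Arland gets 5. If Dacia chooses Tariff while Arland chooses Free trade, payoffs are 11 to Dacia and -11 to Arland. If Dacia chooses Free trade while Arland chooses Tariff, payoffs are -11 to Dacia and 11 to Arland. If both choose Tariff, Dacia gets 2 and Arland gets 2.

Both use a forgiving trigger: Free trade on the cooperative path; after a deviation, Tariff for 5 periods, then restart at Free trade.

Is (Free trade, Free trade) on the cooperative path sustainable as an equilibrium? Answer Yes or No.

No

IC: β+…+β^5 ≥ (11−5)/(5−2) = 2.
At β = 1/6: partial sum = 0.2000 < 2.0000. Cooperation not sustainable.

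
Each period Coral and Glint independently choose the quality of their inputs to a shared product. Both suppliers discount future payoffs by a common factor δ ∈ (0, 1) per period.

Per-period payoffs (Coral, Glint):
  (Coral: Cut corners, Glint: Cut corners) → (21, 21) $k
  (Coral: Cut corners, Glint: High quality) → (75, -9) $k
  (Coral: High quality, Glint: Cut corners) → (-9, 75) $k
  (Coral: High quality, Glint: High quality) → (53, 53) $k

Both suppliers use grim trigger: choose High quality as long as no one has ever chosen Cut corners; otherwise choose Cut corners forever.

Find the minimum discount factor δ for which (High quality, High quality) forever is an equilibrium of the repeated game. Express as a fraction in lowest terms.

One-period gain from deviating is 75 − 53 = 22. The loss is 53 − 21 = 32 in every subsequent period, with present value 32·δ/(1−δ).
Deviation is unprofitable when 32·δ/(1−δ) ≥ 22, i.e. δ/(1−δ) ≥ 11/16.
Equivalently δ ≥ 22/(22+32) = 11/27.

11/27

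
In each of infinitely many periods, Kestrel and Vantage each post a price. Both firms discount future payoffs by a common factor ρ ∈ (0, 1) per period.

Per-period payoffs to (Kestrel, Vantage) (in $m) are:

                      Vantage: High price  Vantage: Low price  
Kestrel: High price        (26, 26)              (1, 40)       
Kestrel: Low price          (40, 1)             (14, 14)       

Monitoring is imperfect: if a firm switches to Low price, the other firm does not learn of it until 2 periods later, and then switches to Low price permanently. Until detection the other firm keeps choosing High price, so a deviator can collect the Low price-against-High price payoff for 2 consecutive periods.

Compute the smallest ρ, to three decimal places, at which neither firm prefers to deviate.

0.734

Deviating for the 2 undetected periods gains 40−26 = 14 per period over cooperation, then loses 26−14 = 12 per period forever once punishment starts.
Gain: 14(1 + ρ + … + ρ^1); loss: 12·ρ^2/(1−ρ).
No profitable deviation ⇔ 14(1−ρ^2) ≤ 12·ρ^2, i.e. ρ^2 ≥ 14/(14+12) = 7/13.
Hence ρ ≥ (7/13)^(1/2) ≈ 0.734.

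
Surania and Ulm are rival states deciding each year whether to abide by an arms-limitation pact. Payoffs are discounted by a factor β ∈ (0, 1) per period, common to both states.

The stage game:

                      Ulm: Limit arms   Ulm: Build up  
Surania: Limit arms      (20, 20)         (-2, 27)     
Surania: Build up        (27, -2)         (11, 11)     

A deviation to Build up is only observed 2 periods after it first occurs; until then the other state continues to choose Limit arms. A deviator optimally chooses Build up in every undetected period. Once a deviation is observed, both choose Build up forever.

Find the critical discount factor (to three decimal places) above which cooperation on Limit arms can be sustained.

A deviator earns 27 for 2 periods, then 11 forever; cooperating earns 20 forever. Multiplying the IC by (1−β):
20 ≥ 27(1−β^2) + 11β^2, so 16·β^2 ≥ 7 and β^2 ≥ 7/16.
β ≥ (7/16)^(1/2) ≈ 0.661.

0.661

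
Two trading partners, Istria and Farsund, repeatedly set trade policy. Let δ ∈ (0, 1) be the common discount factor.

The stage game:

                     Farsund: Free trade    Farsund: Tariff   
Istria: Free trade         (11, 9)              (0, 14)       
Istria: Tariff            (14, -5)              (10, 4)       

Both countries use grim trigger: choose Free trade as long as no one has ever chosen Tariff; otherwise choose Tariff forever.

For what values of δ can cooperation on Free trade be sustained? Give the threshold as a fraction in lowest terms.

3/4

Istria: cooperation gives 11 each period; deviation gives 14 once then 10 forever.
  11/(1−δ) ≥ 14 + 10δ/(1−δ) ⇒ δ ≥ 3/4.
Farsund: cooperation gives 9 each period; deviation gives 14 once then 4 forever.
  δ ≥ 5/10 = 1/2.
Both must hold, so the binding constraint is Istria's: δ ≥ 3/4.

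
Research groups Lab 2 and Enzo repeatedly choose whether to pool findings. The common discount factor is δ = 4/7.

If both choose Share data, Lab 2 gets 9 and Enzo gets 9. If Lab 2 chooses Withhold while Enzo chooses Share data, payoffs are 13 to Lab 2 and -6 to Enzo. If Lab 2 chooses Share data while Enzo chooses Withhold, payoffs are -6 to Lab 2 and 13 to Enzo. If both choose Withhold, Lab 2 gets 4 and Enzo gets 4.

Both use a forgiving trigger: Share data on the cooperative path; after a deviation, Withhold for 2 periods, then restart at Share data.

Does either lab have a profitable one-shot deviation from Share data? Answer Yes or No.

IC: δ+…+δ^2 ≥ (13−9)/(9−4) = 4/5.
At δ = 4/7: partial sum = 0.8980 ≥ 0.8000. Cooperation sustainable.

No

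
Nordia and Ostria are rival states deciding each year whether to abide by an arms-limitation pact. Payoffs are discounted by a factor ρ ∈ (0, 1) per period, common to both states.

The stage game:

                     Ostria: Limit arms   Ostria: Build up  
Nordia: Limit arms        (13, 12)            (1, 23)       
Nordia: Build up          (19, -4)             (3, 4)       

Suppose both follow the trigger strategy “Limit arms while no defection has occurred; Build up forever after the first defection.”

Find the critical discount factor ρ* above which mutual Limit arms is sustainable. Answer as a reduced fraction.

11/19

Nordia: cooperation gives 13 each period; deviation gives 19 once then 3 forever.
  13/(1−ρ) ≥ 19 + 3ρ/(1−ρ) ⇒ ρ ≥ 6/16 = 3/8.
Ostria: cooperation gives 12 each period; deviation gives 23 once then 4 forever.
  ρ ≥ 11/19.
Both must hold, so the binding constraint is Ostria's: ρ ≥ 11/19.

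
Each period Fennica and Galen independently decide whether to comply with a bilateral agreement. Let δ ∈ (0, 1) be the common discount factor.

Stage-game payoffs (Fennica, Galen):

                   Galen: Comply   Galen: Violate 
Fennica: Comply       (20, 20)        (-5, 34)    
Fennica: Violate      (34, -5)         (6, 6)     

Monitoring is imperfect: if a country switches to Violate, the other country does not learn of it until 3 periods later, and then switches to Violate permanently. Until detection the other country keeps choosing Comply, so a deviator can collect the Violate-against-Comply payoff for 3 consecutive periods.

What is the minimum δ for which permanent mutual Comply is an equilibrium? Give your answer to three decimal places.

A deviator earns 34 for 3 periods, then 6 forever; cooperating earns 20 forever. Multiplying the IC by (1−δ):
20 ≥ 34(1−δ^3) + 6δ^3, so 28·δ^3 ≥ 14 and δ^3 ≥ 1/2.
δ ≥ (1/2)^(1/3) ≈ 0.794.

0.794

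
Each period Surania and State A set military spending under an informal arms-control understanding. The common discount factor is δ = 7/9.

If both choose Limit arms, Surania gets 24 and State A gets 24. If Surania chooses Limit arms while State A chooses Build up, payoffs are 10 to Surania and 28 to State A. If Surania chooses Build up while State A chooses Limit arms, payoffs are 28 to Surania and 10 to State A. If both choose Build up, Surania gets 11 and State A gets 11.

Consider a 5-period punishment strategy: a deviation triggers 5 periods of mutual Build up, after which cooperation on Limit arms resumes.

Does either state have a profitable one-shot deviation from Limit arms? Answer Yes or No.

A one-shot deviation gives 28 now, then 11 for 5 periods, then back to 24.
Gain from deviating: (28−24) today; loss: (24−11) in each of the next 5 periods.
No-deviation condition: (24−11)(δ+…+δ^5) ≥ 28−24, i.e. δ+…+δ^5 ≥ 4/13.
At δ = 7/9: δ+…+δ^5 = 2.5038 ≥ 0.3077.
So cooperation is sustainable.

No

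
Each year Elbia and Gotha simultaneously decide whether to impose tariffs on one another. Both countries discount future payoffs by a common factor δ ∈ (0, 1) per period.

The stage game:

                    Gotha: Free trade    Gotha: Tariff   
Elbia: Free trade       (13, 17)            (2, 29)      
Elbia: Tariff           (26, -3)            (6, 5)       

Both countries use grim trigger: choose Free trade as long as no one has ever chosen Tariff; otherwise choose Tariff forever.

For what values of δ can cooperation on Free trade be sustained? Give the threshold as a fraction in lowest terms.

13/20

Elbia's threshold: (26−13)/(26−6) = 13/20.
Gotha's threshold: (29−17)/(29−5) = 1/2.
13/20 > 1/2, so Elbia binds and δ* = 13/20.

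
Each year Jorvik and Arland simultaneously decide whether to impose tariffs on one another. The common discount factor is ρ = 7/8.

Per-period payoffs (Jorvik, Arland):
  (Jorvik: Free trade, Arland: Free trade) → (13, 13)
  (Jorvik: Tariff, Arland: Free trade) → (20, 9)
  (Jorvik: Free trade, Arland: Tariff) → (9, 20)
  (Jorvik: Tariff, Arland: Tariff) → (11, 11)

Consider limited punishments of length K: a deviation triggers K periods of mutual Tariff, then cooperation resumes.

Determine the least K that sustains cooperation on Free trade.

6

Need Σ_{k=1}^{K} ρ^k ≥ (20−13)/(13−11) = 3.5000 at ρ = 7/8.
At K = 5 the sum is 3.4096 < 3.5000; at K = 6 it is 3.8584 ≥ 3.5000.
So the minimum punishment length is K = 6.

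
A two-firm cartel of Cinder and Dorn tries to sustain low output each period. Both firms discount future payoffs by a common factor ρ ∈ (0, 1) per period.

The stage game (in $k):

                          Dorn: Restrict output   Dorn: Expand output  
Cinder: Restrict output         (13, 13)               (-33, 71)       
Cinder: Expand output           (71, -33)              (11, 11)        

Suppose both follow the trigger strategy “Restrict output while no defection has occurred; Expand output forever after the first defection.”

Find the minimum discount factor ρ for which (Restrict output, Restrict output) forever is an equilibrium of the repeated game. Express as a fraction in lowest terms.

One-period gain from deviating is 71 − 13 = 58. The loss is 13 − 11 = 2 in every subsequent period, with present value 2·ρ/(1−ρ).
Deviation is unprofitable when 2·ρ/(1−ρ) ≥ 58, i.e. ρ/(1−ρ) ≥ 29.
Equivalently ρ ≥ 58/(58+2) = 29/30.

29/30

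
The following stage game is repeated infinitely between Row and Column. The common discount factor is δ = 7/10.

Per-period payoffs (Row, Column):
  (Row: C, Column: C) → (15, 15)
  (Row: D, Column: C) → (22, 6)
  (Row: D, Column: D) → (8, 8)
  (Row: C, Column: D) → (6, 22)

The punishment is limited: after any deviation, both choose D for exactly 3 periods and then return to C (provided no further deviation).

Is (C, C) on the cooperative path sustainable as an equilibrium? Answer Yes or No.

Yes

IC: δ+…+δ^3 ≥ (22−15)/(15−8) = 1.
At δ = 7/10: partial sum = 1.5330 ≥ 1.0000. Cooperation sustainable.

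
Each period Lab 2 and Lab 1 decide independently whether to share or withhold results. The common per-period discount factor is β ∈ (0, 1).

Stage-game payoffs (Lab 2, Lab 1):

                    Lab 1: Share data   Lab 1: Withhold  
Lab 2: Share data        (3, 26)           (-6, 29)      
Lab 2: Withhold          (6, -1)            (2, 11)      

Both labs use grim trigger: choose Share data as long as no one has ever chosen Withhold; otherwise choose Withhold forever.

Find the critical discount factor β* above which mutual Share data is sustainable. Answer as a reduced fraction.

3/4

For Lab 2: deviation gain 6−3 = 3, per-period punishment loss 3−2 = 1. IC gives β ≥ 3/4.
For Lab 1: gain 3, loss 15 per period, so β ≥ 3/18 = 1/6.
The tighter constraint is Lab 2's, so cooperation needs β ≥ 3/4.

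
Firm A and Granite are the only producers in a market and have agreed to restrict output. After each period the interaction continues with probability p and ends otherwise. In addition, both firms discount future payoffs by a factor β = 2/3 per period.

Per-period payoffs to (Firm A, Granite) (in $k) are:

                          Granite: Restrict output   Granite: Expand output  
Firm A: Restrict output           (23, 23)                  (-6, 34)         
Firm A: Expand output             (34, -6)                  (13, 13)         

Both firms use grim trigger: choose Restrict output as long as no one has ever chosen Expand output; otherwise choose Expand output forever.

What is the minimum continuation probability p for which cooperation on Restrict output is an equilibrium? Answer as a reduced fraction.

11/14

With continuation probability p and discount β, the effective per-period discount factor is βp.
Grim-trigger IC: βp ≥ (34−23)/(34−13) = 11/21.
So p ≥ (11/21)/(2/3) = 11/14.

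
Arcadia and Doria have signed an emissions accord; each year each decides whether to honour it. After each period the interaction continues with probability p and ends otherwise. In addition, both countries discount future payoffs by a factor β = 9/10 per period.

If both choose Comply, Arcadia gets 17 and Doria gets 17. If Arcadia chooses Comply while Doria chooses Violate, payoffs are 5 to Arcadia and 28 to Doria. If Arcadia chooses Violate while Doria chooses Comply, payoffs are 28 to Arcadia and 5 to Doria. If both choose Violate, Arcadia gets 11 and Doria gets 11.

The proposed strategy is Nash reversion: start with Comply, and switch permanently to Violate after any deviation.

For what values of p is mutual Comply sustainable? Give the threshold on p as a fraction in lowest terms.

Expected continuation weight on next period's payoff is β·p = 9/10·p, which plays the role of the discount factor.
Cooperation requires 9/10·p ≥ (28−17)/(28−11) = 11/17, hence p ≥ 110/153.

110/153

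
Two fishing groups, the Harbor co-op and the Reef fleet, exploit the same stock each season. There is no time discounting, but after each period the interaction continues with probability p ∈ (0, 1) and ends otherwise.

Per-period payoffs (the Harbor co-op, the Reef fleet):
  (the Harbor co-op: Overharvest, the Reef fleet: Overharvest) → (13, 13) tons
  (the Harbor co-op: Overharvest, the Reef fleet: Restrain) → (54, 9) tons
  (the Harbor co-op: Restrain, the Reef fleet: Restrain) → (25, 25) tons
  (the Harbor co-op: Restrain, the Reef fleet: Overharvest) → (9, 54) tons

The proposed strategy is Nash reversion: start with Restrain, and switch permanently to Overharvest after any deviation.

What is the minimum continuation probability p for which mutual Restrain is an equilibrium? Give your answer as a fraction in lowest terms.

Expected cooperation value is 25 + p·25 + p²·25 + … = 25/(1−p); deviation gives 54 + p·13/(1−p).
25 ≥ 54(1−p) + 13p ⇒ 41p ≥ 29 ⇒ p ≥ 29/41.

29/41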